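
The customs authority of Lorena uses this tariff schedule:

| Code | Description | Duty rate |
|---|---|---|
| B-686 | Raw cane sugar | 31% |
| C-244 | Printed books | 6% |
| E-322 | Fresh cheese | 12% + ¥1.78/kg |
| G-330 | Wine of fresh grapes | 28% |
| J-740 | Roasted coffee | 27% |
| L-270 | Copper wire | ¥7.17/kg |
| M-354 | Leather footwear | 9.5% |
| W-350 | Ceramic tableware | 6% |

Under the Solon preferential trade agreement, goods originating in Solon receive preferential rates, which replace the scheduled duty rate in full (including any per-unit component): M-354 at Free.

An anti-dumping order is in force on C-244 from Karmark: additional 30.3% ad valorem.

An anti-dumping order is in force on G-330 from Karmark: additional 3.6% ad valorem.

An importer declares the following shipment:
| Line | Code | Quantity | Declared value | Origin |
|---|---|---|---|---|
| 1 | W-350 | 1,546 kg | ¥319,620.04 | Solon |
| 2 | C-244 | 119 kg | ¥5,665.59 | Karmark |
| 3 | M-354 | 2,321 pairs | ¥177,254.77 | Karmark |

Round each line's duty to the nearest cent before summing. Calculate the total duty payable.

Line 1 (W-350, Solon, 1,546 kg, ¥319,620.04):
Base rate for W-350 is 6%.
Origin Solon is the FTA partner but W-350 is not on the preference list; base rate stands.
Duty = ¥319,620.04 × 6% = ¥19,177.20.
Line 2 (C-244, Karmark, 119 kg, ¥5,665.59):
Base rate for C-244 is 6%.
Additional duty on C-244 from Karmark: +30.3%. Applied ad valorem rate: 6% + 30.3% = 36.3%.
Duty = ¥5,665.59 × 36.3% = ¥2,056.61.
Line 3 (M-354, Karmark, 2,321 pairs, ¥177,254.77):
Base rate for M-354 is 9.5%.
M-354 has an FTA preferential rate, but origin Karmark is not Solon; base rate stands.
Duty = ¥177,254.77 × 9.5% = ¥16,839.20.
Total = ¥19,177.20 + ¥2,056.61 + ¥16,839.20 = ¥38,073.01.

¥38,073.01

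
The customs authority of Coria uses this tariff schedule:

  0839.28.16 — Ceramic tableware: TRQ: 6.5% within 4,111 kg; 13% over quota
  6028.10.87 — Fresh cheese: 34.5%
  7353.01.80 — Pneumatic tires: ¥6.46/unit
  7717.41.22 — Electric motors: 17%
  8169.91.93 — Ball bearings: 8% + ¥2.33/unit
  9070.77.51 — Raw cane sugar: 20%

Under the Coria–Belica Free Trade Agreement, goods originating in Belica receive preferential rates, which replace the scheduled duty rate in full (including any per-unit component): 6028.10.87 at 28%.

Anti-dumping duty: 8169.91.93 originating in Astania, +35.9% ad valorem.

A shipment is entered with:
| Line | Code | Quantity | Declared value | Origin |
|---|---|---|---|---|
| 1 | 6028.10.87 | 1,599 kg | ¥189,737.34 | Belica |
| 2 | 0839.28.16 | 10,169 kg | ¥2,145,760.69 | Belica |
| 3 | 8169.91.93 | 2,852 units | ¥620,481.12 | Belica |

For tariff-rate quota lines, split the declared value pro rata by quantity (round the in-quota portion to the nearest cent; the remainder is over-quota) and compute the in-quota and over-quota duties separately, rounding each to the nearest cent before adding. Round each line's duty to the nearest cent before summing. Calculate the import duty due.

Line 1 (6028.10.87, Belica, 1,599 kg, ¥189,737.34):
Base rate for 6028.10.87 is 34.5%.
Origin Belica qualifies under the Coria–Belica agreement and 6028.10.87 is covered: preferential rate 28% applies instead.
Duty = ¥189,737.34 × 28% = ¥53,126.46.
Line 2 (0839.28.16, Belica, 10,169 kg, ¥2,145,760.69):
Code 0839.28.16 is under a tariff-rate quota (threshold 4,111 kg). In-quota: 4,111 kg at 6.5%; over-quota: 6,058 kg at 13%.
Pro-rata value split: in-quota = ¥2,145,760.69 × 4,111/10,169 = ¥867,462.11; over-quota = ¥2,145,760.69 − ¥867,462.11 = ¥1,278,298.58.
In-quota duty = ¥867,462.11 × 6.5% = ¥56,385.04. Over-quota duty = ¥1,278,298.58 × 13% = ¥166,178.82.
Line duty = ¥56,385.04 + ¥166,178.82 = ¥222,563.86.
Line 3 (8169.91.93, Belica, 2,852 units, ¥620,481.12):
Base rate for 8169.91.93 is 8% + ¥2.33/unit.
Origin Belica is the FTA partner but 8169.91.93 is not on the preference list; base rate stands.
The additional-duty order on 8169.91.93 targets Astania, not Belica; it does not apply.
Duty = ¥620,481.12 × 8% + 2,852 × ¥2.33 = ¥56,283.65.
Total = ¥53,126.46 + ¥222,563.86 + ¥56,283.65 = ¥331,973.97.

¥331,973.97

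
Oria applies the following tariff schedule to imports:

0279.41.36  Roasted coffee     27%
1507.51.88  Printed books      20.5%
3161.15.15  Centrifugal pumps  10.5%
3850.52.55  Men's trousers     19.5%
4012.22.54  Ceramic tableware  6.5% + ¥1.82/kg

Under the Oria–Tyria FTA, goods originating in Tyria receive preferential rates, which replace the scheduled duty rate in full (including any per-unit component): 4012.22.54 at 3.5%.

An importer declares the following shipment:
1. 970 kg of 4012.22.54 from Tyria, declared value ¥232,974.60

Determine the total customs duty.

¥8,154.11

Line 1 (4012.22.54, Tyria, 970 kg, ¥232,974.60):
Base rate for 4012.22.54 is 6.5% + ¥1.82/kg.
Origin Tyria qualifies under the Oria–Tyria agreement and 4012.22.54 is covered: preferential rate 3.5% applies instead.
Duty = ¥232,974.60 × 3.5% = ¥8,154.11.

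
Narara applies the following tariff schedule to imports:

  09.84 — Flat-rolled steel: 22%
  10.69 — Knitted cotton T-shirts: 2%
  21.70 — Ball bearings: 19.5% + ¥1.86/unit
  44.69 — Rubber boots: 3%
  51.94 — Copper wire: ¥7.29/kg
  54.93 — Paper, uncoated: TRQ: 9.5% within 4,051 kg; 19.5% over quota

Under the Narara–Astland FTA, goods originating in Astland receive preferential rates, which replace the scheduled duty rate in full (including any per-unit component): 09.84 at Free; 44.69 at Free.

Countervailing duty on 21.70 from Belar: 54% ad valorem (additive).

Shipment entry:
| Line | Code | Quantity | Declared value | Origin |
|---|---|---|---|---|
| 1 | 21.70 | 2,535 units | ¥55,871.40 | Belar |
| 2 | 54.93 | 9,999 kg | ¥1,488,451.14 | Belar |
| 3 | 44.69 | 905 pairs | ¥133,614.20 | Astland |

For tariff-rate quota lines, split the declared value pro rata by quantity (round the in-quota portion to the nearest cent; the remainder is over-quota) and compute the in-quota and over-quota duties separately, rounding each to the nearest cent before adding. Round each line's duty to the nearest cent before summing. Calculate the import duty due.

¥275,725.37

Line 1 (21.70, Belar, 2,535 units, ¥55,871.40):
Base rate for 21.70 is 19.5% + ¥1.86/unit.
Additional duty on 21.70 from Belar: +54%. Applied ad valorem rate: 19.5% + 54% = 73.5%.
Duty = ¥55,871.40 × 73.5% + 2,535 × ¥1.86 = ¥45,780.58.
Line 2 (54.93, Belar, 9,999 kg, ¥1,488,451.14):
Code 54.93 is under a tariff-rate quota (threshold 4,051 kg). In-quota: 4,051 kg at 9.5%; over-quota: 5,948 kg at 19.5%.
Pro-rata value split: in-quota = ¥1,488,451.14 × 4,051/9,999 = ¥603,031.86; over-quota = ¥1,488,451.14 − ¥603,031.86 = ¥885,419.28.
In-quota duty = ¥603,031.86 × 9.5% = ¥57,288.03. Over-quota duty = ¥885,419.28 × 19.5% = ¥172,656.76.
Line duty = ¥57,288.03 + ¥172,656.76 = ¥229,944.79.
Line 3 (44.69, Astland, 905 pairs, ¥133,614.20):
Base rate for 44.69 is 3%.
Origin Astland qualifies under the Narara–Astland agreement and 44.69 is covered: preferential rate Free applies instead.
Duty = ¥133,614.20 × 0% = ¥0.00.
Total = ¥45,780.58 + ¥229,944.79 + ¥0.00 = ¥275,725.37.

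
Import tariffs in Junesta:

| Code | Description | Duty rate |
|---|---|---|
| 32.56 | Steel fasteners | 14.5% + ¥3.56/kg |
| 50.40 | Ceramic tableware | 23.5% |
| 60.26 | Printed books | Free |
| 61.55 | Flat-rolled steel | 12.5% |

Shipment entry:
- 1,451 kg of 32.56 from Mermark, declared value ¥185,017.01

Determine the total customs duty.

¥31,993.03

Line 1 (32.56, Mermark, 1,451 kg, ¥185,017.01):
Base rate for 32.56 is 14.5% + ¥3.56/kg.
Duty = ¥185,017.01 × 14.5% + 1,451 × ¥3.56 = ¥31,993.03.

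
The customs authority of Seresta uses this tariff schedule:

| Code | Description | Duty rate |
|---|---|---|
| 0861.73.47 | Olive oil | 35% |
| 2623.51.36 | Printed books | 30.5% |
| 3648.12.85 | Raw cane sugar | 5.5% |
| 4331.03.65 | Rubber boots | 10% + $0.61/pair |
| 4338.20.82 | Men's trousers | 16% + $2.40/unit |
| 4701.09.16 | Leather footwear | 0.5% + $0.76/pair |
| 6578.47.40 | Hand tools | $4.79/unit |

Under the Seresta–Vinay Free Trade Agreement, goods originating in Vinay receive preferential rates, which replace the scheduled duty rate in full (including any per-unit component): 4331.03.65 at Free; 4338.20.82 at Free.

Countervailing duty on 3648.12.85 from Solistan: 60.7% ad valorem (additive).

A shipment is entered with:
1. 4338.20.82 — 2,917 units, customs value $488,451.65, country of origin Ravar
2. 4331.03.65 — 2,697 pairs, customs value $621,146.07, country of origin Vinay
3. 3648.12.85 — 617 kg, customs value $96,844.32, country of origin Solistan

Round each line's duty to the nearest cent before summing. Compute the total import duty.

Line 1 (4338.20.82, Ravar, 2,917 units, $488,451.65):
Base rate for 4338.20.82 is 16% + $2.40/unit.
4338.20.82 has an FTA preferential rate, but origin Ravar is not Vinay; base rate stands.
Duty = $488,451.65 × 16% + 2,917 × $2.40 = $85,153.06.
Line 2 (4331.03.65, Vinay, 2,697 pairs, $621,146.07):
Base rate for 4331.03.65 is 10% + $0.61/pair.
Origin Vinay qualifies under the Seresta–Vinay agreement and 4331.03.65 is covered: preferential rate Free applies instead.
Duty = $621,146.07 × 0% = $0.00.
Line 3 (3648.12.85, Solistan, 617 kg, $96,844.32):
Base rate for 3648.12.85 is 5.5%.
Additional duty on 3648.12.85 from Solistan: +60.7%. Applied ad valorem rate: 5.5% + 60.7% = 66.2%.
Duty = $96,844.32 × 66.2% = $64,110.94.
Total = $85,153.06 + $0.00 + $64,110.94 = $149,264.00.

$149,264.00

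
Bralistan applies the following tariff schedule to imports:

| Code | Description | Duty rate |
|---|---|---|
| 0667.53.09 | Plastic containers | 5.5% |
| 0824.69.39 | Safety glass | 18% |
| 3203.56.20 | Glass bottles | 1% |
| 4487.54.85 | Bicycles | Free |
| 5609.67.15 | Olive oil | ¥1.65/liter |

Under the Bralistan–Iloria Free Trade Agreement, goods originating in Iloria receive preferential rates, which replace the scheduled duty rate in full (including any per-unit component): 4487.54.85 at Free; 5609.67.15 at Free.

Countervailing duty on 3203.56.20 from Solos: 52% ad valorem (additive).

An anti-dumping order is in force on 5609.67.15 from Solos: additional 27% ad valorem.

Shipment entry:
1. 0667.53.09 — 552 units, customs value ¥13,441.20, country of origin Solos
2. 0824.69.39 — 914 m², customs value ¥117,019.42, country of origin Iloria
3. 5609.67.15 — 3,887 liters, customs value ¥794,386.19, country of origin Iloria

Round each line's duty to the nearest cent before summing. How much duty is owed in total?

Line 1 (0667.53.09, Solos, 552 units, ¥13,441.20):
Base rate for 0667.53.09 is 5.5%.
Duty = ¥13,441.20 × 5.5% = ¥739.27.
Line 2 (0824.69.39, Iloria, 914 m², ¥117,019.42):
Base rate for 0824.69.39 is 18%.
Origin Iloria is the FTA partner but 0824.69.39 is not on the preference list; base rate stands.
Duty = ¥117,019.42 × 18% = ¥21,063.50.
Line 3 (5609.67.15, Iloria, 3,887 liters, ¥794,386.19):
Base rate for 5609.67.15 is ¥1.65/liter.
Origin Iloria qualifies under the Bralistan–Iloria agreement and 5609.67.15 is covered: preferential rate Free applies instead.
The additional-duty order on 5609.67.15 targets Solos, not Iloria; it does not apply.
Duty = ¥794,386.19 × 0% = ¥0.00.
Total = ¥739.27 + ¥21,063.50 + ¥0.00 = ¥21,802.77.

¥21,802.77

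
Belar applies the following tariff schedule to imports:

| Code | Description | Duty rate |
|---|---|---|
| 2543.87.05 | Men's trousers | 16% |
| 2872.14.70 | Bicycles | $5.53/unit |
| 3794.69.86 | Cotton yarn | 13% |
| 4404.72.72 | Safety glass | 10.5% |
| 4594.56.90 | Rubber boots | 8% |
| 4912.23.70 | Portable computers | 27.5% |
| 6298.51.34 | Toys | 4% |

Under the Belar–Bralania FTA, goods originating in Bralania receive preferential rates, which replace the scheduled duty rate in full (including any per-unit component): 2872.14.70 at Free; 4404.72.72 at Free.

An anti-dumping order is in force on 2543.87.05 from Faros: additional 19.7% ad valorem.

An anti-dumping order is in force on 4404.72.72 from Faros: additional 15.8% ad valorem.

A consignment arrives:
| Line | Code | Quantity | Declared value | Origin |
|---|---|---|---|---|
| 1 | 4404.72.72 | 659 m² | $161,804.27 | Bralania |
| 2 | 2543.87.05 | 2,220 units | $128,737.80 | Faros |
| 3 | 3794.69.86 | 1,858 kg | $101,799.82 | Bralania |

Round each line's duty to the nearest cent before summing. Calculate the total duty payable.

Line 1 (4404.72.72, Bralania, 659 m², $161,804.27):
Base rate for 4404.72.72 is 10.5%.
Origin Bralania qualifies under the Belar–Bralania agreement and 4404.72.72 is covered: preferential rate Free applies instead.
The additional-duty order on 4404.72.72 targets Faros, not Bralania; it does not apply.
Duty = $161,804.27 × 0% = $0.00.
Line 2 (2543.87.05, Faros, 2,220 units, $128,737.80):
Base rate for 2543.87.05 is 16%.
Additional duty on 2543.87.05 from Faros: +19.7%. Applied ad valorem rate: 16% + 19.7% = 35.7%.
Duty = $128,737.80 × 35.7% = $45,959.39.
Line 3 (3794.69.86, Bralania, 1,858 kg, $101,799.82):
Base rate for 3794.69.86 is 13%.
Origin Bralania is the FTA partner but 3794.69.86 is not on the preference list; base rate stands.
Duty = $101,799.82 × 13% = $13,233.98.
Total = $0.00 + $45,959.39 + $13,233.98 = $59,193.37.

$59,193.37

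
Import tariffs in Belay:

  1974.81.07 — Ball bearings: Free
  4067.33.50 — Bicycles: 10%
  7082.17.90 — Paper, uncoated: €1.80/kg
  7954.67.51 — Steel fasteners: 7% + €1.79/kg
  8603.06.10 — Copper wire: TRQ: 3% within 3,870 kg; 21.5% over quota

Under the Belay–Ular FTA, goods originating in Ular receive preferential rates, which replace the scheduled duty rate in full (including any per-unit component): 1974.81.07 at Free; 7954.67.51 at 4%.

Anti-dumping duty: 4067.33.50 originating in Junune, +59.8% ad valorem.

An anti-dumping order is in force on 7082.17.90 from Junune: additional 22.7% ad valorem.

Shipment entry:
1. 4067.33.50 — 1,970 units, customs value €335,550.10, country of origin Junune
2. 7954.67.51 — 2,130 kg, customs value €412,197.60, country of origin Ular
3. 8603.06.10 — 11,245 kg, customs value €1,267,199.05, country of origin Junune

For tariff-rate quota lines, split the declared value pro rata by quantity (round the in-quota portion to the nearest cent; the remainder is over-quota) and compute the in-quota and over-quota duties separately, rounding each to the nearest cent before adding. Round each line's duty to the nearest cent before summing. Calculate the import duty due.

Line 1 (4067.33.50, Junune, 1,970 units, €335,550.10):
Base rate for 4067.33.50 is 10%.
Additional duty on 4067.33.50 from Junune: +59.8%. Applied ad valorem rate: 10% + 59.8% = 69.8%.
Duty = €335,550.10 × 69.8% = €234,213.97.
Line 2 (7954.67.51, Ular, 2,130 kg, €412,197.60):
Base rate for 7954.67.51 is 7% + €1.79/kg.
Origin Ular qualifies under the Belay–Ular agreement and 7954.67.51 is covered: preferential rate 4% applies instead.
Duty = €412,197.60 × 4% = €16,487.90.
Line 3 (8603.06.10, Junune, 11,245 kg, €1,267,199.05):
Code 8603.06.10 is under a tariff-rate quota (threshold 3,870 kg). In-quota: 3,870 kg at 3%; over-quota: 7,375 kg at 21.5%.
Pro-rata value split: in-quota = €1,267,199.05 × 3,870/11,245 = €436,110.30; over-quota = €1,267,199.05 − €436,110.30 = €831,088.75.
In-quota duty = €436,110.30 × 3% = €13,083.31. Over-quota duty = €831,088.75 × 21.5% = €178,684.08.
Line duty = €13,083.31 + €178,684.08 = €191,767.39.
Total = €234,213.97 + €16,487.90 + €191,767.39 = €442,469.26.

€442,469.26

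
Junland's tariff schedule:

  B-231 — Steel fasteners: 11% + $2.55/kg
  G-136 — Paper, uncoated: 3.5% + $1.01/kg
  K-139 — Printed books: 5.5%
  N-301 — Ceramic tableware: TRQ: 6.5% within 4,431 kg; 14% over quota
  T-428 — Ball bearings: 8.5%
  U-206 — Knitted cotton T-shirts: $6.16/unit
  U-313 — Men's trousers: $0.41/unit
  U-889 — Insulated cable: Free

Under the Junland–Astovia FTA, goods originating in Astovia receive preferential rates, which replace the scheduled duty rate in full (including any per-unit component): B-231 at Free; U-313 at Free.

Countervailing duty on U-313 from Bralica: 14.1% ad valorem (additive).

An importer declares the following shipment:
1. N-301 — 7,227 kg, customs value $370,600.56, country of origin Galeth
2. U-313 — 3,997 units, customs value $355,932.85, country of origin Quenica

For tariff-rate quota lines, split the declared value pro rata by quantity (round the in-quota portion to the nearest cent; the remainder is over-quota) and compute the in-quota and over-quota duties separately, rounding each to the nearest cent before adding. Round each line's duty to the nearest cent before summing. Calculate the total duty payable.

$36,481.22

Line 1 (N-301, Galeth, 7,227 kg, $370,600.56):
Code N-301 is under a tariff-rate quota (threshold 4,431 kg). In-quota: 4,431 kg at 6.5%; over-quota: 2,796 kg at 14%.
Pro-rata value split: in-quota = $370,600.56 × 4,431/7,227 = $227,221.68; over-quota = $370,600.56 − $227,221.68 = $143,378.88.
In-quota duty = $227,221.68 × 6.5% = $14,769.41. Over-quota duty = $143,378.88 × 14% = $20,073.04.
Line duty = $14,769.41 + $20,073.04 = $34,842.45.
Line 2 (U-313, Quenica, 3,997 units, $355,932.85):
Base rate for U-313 is $0.41/unit.
U-313 has an FTA preferential rate, but origin Quenica is not Astovia; base rate stands.
The additional-duty order on U-313 targets Bralica, not Quenica; it does not apply.
Duty = 3,997 × $0.41 = $1,638.77.
Total = $34,842.45 + $1,638.77 = $36,481.22.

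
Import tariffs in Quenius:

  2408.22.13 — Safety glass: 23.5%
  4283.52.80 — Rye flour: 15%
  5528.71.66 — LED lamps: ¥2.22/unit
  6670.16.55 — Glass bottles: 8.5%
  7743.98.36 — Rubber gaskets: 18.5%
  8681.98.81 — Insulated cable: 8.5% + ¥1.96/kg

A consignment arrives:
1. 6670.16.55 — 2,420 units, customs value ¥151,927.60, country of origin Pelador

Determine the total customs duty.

Line 1 (6670.16.55, Pelador, 2,420 units, ¥151,927.60):
Base rate for 6670.16.55 is 8.5%.
Duty = ¥151,927.60 × 8.5% = ¥12,913.85.

¥12,913.85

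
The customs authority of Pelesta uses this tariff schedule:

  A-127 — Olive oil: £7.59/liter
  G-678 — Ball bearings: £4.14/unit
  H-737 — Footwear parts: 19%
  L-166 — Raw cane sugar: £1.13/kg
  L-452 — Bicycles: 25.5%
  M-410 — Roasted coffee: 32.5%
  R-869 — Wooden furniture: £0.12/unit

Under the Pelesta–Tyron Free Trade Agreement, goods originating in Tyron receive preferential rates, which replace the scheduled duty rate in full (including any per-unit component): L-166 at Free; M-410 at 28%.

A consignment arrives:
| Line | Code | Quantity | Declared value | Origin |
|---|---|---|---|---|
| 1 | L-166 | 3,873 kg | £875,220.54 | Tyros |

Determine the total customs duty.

Line 1 (L-166, Tyros, 3,873 kg, £875,220.54):
Base rate for L-166 is £1.13/kg.
L-166 has an FTA preferential rate, but origin Tyros is not Tyron; base rate stands.
Duty = 3,873 × £1.13 = £4,376.49.

£4,376.49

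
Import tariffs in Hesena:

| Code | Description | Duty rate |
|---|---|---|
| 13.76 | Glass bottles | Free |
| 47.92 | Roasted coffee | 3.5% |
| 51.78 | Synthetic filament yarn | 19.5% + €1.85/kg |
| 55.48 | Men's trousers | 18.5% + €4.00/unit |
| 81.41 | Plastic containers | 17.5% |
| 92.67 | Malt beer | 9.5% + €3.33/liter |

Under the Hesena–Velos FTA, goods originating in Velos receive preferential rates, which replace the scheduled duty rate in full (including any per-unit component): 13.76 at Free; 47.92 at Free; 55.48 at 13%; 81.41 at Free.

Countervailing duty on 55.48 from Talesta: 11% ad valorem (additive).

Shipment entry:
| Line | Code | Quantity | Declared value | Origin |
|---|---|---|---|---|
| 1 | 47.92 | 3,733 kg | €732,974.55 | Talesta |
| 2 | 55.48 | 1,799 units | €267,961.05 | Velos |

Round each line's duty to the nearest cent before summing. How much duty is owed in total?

€60,489.05

Line 1 (47.92, Talesta, 3,733 kg, €732,974.55):
Base rate for 47.92 is 3.5%.
47.92 has an FTA preferential rate, but origin Talesta is not Velos; base rate stands.
Duty = €732,974.55 × 3.5% = €25,654.11.
Line 2 (55.48, Velos, 1,799 units, €267,961.05):
Base rate for 55.48 is 18.5% + €4.00/unit.
Origin Velos qualifies under the Hesena–Velos agreement and 55.48 is covered: preferential rate 13% applies instead.
The additional-duty order on 55.48 targets Talesta, not Velos; it does not apply.
Duty = €267,961.05 × 13% = €34,834.94.
Total = €25,654.11 + €34,834.94 = €60,489.05.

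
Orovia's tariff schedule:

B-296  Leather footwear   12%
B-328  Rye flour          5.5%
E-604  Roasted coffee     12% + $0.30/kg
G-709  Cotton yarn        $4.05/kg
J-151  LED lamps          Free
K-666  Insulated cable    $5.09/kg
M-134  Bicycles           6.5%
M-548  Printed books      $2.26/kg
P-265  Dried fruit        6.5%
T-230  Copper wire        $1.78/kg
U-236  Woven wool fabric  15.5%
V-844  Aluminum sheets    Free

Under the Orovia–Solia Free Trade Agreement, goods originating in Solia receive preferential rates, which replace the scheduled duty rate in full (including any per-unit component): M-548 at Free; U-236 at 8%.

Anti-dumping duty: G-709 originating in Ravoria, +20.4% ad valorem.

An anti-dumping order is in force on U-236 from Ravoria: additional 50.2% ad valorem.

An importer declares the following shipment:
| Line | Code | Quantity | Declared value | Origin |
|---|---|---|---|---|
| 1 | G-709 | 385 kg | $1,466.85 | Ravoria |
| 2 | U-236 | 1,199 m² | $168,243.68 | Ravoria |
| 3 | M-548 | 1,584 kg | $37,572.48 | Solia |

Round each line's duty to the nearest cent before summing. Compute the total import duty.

$112,394.59

Line 1 (G-709, Ravoria, 385 kg, $1,466.85):
Base rate for G-709 is $4.05/kg.
Additional duty on G-709 from Ravoria: +20.4% ad valorem. Applied ad valorem rate = 20.4%.
Duty = $1,466.85 × 20.4% + 385 × $4.05 = $1,858.49.
Line 2 (U-236, Ravoria, 1,199 m², $168,243.68):
Base rate for U-236 is 15.5%.
U-236 has an FTA preferential rate, but origin Ravoria is not Solia; base rate stands.
Additional duty on U-236 from Ravoria: +50.2%. Applied ad valorem rate: 15.5% + 50.2% = 65.7%.
Duty = $168,243.68 × 65.7% = $110,536.10.
Line 3 (M-548, Solia, 1,584 kg, $37,572.48):
Base rate for M-548 is $2.26/kg.
Origin Solia qualifies under the Orovia–Solia agreement and M-548 is covered: preferential rate Free applies instead.
Duty = $37,572.48 × 0% = $0.00.
Total = $1,858.49 + $110,536.10 + $0.00 = $112,394.59.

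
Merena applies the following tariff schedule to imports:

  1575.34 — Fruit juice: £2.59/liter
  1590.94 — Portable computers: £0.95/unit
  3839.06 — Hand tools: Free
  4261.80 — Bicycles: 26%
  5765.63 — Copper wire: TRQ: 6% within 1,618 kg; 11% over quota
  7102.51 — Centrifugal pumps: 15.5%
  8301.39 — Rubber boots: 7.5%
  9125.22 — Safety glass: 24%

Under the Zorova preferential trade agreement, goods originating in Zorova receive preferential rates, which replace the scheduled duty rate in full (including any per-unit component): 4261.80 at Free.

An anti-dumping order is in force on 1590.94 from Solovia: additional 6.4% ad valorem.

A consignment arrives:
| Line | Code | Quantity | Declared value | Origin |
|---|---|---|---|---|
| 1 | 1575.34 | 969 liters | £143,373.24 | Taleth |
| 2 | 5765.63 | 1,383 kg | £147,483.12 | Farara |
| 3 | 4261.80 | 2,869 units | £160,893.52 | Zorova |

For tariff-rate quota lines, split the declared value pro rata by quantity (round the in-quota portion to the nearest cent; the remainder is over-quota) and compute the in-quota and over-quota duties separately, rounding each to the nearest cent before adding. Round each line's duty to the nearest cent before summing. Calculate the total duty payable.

Line 1 (1575.34, Taleth, 969 liters, £143,373.24):
Base rate for 1575.34 is £2.59/liter.
Duty = 969 × £2.59 = £2,509.71.
Line 2 (5765.63, Farara, 1,383 kg, £147,483.12):
Code 5765.63 is under a tariff-rate quota (threshold 1,618 kg). Quantity 1,383 kg is within the quota, so the in-quota rate 6% applies to the full value.
Duty = £147,483.12 × 6% = £8,848.99.
Line 3 (4261.80, Zorova, 2,869 units, £160,893.52):
Base rate for 4261.80 is 26%.
Origin Zorova qualifies under the Merena–Zorova agreement and 4261.80 is covered: preferential rate Free applies instead.
Duty = £160,893.52 × 0% = £0.00.
Total = £2,509.71 + £8,848.99 + £0.00 = £11,358.70.

£11,358.70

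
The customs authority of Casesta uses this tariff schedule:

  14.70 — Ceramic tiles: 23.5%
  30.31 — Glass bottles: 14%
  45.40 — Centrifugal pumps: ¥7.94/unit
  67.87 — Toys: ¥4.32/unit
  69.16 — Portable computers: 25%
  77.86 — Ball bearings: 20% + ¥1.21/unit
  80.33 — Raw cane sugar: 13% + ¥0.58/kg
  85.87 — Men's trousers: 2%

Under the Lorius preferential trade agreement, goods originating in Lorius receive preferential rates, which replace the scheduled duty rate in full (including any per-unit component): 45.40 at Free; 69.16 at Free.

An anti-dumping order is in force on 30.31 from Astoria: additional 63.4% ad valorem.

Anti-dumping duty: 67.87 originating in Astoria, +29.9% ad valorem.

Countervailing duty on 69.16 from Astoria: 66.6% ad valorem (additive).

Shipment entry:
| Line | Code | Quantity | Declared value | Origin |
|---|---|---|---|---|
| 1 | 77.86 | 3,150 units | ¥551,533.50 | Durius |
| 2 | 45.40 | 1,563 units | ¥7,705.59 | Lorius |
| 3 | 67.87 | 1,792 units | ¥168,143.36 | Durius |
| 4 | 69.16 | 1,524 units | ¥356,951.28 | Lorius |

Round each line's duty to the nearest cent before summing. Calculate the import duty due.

¥121,859.64

Line 1 (77.86, Durius, 3,150 units, ¥551,533.50):
Base rate for 77.86 is 20% + ¥1.21/unit.
Duty = ¥551,533.50 × 20% + 3,150 × ¥1.21 = ¥114,118.20.
Line 2 (45.40, Lorius, 1,563 units, ¥7,705.59):
Base rate for 45.40 is ¥7.94/unit.
Origin Lorius qualifies under the Casesta–Lorius agreement and 45.40 is covered: preferential rate Free applies instead.
Duty = ¥7,705.59 × 0% = ¥0.00.
Line 3 (67.87, Durius, 1,792 units, ¥168,143.36):
Base rate for 67.87 is ¥4.32/unit.
The additional-duty order on 67.87 targets Astoria, not Durius; it does not apply.
Duty = 1,792 × ¥4.32 = ¥7,741.44.
Line 4 (69.16, Lorius, 1,524 units, ¥356,951.28):
Base rate for 69.16 is 25%.
Origin Lorius qualifies under the Casesta–Lorius agreement and 69.16 is covered: preferential rate Free applies instead.
The additional-duty order on 69.16 targets Astoria, not Lorius; it does not apply.
Duty = ¥356,951.28 × 0% = ¥0.00.
Total = ¥114,118.20 + ¥0.00 + ¥7,741.44 + ¥0.00 = ¥121,859.64.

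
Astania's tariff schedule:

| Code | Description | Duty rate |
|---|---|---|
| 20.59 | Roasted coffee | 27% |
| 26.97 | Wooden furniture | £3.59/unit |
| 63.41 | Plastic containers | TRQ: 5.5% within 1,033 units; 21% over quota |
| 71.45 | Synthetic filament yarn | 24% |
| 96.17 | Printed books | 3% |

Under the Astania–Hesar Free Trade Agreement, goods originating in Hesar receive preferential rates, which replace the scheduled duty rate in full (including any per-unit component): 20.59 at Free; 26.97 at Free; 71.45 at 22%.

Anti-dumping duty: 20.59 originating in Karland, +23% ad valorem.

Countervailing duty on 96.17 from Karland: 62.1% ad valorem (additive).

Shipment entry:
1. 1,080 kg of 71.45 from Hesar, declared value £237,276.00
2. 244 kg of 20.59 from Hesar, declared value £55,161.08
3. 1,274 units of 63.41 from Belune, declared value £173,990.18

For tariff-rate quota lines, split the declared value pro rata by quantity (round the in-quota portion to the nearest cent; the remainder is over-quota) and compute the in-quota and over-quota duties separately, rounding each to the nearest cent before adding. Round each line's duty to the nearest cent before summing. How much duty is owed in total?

£66,871.75

Line 1 (71.45, Hesar, 1,080 kg, £237,276.00):
Base rate for 71.45 is 24%.
Origin Hesar qualifies under the Astania–Hesar agreement and 71.45 is covered: preferential rate 22% applies instead.
Duty = £237,276.00 × 22% = £52,200.72.
Line 2 (20.59, Hesar, 244 kg, £55,161.08):
Base rate for 20.59 is 27%.
Origin Hesar qualifies under the Astania–Hesar agreement and 20.59 is covered: preferential rate Free applies instead.
The additional-duty order on 20.59 targets Karland, not Hesar; it does not apply.
Duty = £55,161.08 × 0% = £0.00.
Line 3 (63.41, Belune, 1,274 units, £173,990.18):
Code 63.41 is under a tariff-rate quota (threshold 1,033 units). In-quota: 1,033 units at 5.5%; over-quota: 241 units at 21%.
Pro-rata value split: in-quota = £173,990.18 × 1,033/1,274 = £141,076.81; over-quota = £173,990.18 − £141,076.81 = £32,913.37.
In-quota duty = £141,076.81 × 5.5% = £7,759.22. Over-quota duty = £32,913.37 × 21% = £6,911.81.
Line duty = £7,759.22 + £6,911.81 = £14,671.03.
Total = £52,200.72 + £0.00 + £14,671.03 = £66,871.75.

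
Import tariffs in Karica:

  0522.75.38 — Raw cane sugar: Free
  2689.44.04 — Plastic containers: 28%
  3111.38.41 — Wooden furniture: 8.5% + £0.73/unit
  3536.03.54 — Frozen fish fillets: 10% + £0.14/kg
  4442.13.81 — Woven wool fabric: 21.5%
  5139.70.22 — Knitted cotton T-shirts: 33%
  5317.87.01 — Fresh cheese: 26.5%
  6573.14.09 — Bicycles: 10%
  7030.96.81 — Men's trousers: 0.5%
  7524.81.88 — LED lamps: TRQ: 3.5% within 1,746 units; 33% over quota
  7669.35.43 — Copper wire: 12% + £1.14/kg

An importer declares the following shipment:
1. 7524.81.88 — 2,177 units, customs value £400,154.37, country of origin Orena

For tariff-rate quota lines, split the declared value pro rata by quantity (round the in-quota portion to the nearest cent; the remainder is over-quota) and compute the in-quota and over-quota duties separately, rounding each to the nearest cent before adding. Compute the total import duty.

Line 1 (7524.81.88, Orena, 2,177 units, £400,154.37):
Code 7524.81.88 is under a tariff-rate quota (threshold 1,746 units). In-quota: 1,746 units at 3.5%; over-quota: 431 units at 33%.
Pro-rata value split: in-quota = £400,154.37 × 1,746/2,177 = £320,932.26; over-quota = £400,154.37 − £320,932.26 = £79,222.11.
In-quota duty = £320,932.26 × 3.5% = £11,232.63. Over-quota duty = £79,222.11 × 33% = £26,143.30.
Line duty = £11,232.63 + £26,143.30 = £37,375.93.

£37,375.93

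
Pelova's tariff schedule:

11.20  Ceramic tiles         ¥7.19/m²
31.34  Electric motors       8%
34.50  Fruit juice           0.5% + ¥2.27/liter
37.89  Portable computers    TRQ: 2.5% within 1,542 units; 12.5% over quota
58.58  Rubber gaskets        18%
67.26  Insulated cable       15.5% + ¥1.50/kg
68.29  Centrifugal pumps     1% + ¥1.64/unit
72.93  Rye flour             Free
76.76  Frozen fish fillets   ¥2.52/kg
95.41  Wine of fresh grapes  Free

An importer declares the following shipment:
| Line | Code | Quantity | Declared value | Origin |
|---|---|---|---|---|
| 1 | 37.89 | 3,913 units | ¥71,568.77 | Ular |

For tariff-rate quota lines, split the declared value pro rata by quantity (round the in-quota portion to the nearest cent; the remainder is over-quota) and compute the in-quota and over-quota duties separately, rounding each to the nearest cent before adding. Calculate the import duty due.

Line 1 (37.89, Ular, 3,913 units, ¥71,568.77):
Code 37.89 is under a tariff-rate quota (threshold 1,542 units). In-quota: 1,542 units at 2.5%; over-quota: 2,371 units at 12.5%.
Pro-rata value split: in-quota = ¥71,568.77 × 1,542/3,913 = ¥28,203.18; over-quota = ¥71,568.77 − ¥28,203.18 = ¥43,365.59.
In-quota duty = ¥28,203.18 × 2.5% = ¥705.08. Over-quota duty = ¥43,365.59 × 12.5% = ¥5,420.70.
Line duty = ¥705.08 + ¥5,420.70 = ¥6,125.78.

¥6,125.78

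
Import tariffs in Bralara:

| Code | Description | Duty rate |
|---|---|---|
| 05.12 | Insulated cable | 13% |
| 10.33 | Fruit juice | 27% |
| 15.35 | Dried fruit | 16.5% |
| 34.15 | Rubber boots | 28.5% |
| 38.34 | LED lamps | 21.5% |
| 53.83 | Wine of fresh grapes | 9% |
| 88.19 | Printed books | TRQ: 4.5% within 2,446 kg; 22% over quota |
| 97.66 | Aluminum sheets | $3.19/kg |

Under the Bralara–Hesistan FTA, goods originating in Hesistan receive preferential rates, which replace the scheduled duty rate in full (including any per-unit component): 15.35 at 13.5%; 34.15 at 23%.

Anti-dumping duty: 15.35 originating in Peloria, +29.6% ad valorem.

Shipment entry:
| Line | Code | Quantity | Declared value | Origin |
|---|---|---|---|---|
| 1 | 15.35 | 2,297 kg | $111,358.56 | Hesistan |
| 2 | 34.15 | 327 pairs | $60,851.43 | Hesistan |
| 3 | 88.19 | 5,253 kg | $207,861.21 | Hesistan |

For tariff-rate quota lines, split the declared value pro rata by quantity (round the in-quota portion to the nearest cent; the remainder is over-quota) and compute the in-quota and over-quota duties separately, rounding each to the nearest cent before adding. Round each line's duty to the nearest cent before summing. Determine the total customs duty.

$57,820.77

Line 1 (15.35, Hesistan, 2,297 kg, $111,358.56):
Base rate for 15.35 is 16.5%.
Origin Hesistan qualifies under the Bralara–Hesistan agreement and 15.35 is covered: preferential rate 13.5% applies instead.
The additional-duty order on 15.35 targets Peloria, not Hesistan; it does not apply.
Duty = $111,358.56 × 13.5% = $15,033.41.
Line 2 (34.15, Hesistan, 327 pairs, $60,851.43):
Base rate for 34.15 is 28.5%.
Origin Hesistan qualifies under the Bralara–Hesistan agreement and 34.15 is covered: preferential rate 23% applies instead.
Duty = $60,851.43 × 23% = $13,995.83.
Line 3 (88.19, Hesistan, 5,253 kg, $207,861.21):
Code 88.19 is under a tariff-rate quota (threshold 2,446 kg). In-quota: 2,446 kg at 4.5%; over-quota: 2,807 kg at 22%.
Pro-rata value split: in-quota = $207,861.21 × 2,446/5,253 = $96,788.22; over-quota = $207,861.21 − $96,788.22 = $111,072.99.
In-quota duty = $96,788.22 × 4.5% = $4,355.47. Over-quota duty = $111,072.99 × 22% = $24,436.06.
Line duty = $4,355.47 + $24,436.06 = $28,791.53.
Total = $15,033.41 + $13,995.83 + $28,791.53 = $57,820.77.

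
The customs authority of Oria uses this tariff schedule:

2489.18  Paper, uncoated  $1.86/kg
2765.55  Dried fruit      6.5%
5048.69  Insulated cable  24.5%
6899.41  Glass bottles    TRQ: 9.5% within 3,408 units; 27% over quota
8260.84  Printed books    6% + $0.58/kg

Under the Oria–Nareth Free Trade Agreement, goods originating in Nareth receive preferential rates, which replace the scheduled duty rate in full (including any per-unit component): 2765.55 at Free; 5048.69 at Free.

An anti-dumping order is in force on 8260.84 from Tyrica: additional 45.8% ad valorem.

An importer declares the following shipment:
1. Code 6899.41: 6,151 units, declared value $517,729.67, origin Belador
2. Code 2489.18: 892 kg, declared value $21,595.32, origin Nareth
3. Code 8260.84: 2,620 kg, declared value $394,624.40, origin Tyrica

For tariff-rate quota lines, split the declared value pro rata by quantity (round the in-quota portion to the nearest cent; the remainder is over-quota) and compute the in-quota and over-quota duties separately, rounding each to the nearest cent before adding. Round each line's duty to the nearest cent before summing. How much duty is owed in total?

$297,182.18

Line 1 (6899.41, Belador, 6,151 units, $517,729.67):
Code 6899.41 is under a tariff-rate quota (threshold 3,408 units). In-quota: 3,408 units at 9.5%; over-quota: 2,743 units at 27%.
Pro-rata value split: in-quota = $517,729.67 × 3,408/6,151 = $286,851.36; over-quota = $517,729.67 − $286,851.36 = $230,878.31.
In-quota duty = $286,851.36 × 9.5% = $27,250.88. Over-quota duty = $230,878.31 × 27% = $62,337.14.
Line duty = $27,250.88 + $62,337.14 = $89,588.02.
Line 2 (2489.18, Nareth, 892 kg, $21,595.32):
Base rate for 2489.18 is $1.86/kg.
Origin Nareth is the FTA partner but 2489.18 is not on the preference list; base rate stands.
Duty = 892 × $1.86 = $1,659.12.
Line 3 (8260.84, Tyrica, 2,620 kg, $394,624.40):
Base rate for 8260.84 is 6% + $0.58/kg.
Additional duty on 8260.84 from Tyrica: +45.8%. Applied ad valorem rate: 6% + 45.8% = 51.8%.
Duty = $394,624.40 × 51.8% + 2,620 × $0.58 = $205,935.04.
Total = $89,588.02 + $1,659.12 + $205,935.04 = $297,182.18.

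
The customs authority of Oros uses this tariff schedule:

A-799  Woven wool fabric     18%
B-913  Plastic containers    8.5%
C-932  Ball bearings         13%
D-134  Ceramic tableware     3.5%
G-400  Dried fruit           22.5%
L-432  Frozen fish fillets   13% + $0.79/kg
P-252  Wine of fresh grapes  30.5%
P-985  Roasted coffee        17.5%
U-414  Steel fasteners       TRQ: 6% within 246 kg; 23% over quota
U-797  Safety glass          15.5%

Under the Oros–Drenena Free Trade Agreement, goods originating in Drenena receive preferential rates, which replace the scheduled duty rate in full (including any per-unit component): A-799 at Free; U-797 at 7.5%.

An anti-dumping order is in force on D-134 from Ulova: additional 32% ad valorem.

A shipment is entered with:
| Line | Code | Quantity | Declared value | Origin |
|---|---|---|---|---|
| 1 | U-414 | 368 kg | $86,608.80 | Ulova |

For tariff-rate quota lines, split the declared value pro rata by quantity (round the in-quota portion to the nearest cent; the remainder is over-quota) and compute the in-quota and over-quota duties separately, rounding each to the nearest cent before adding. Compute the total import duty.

Line 1 (U-414, Ulova, 368 kg, $86,608.80):
Code U-414 is under a tariff-rate quota (threshold 246 kg). In-quota: 246 kg at 6%; over-quota: 122 kg at 23%.
Pro-rata value split: in-quota = $86,608.80 × 246/368 = $57,896.10; over-quota = $86,608.80 − $57,896.10 = $28,712.70.
In-quota duty = $57,896.10 × 6% = $3,473.77. Over-quota duty = $28,712.70 × 23% = $6,603.92.
Line duty = $3,473.77 + $6,603.92 = $10,077.69.

$10,077.69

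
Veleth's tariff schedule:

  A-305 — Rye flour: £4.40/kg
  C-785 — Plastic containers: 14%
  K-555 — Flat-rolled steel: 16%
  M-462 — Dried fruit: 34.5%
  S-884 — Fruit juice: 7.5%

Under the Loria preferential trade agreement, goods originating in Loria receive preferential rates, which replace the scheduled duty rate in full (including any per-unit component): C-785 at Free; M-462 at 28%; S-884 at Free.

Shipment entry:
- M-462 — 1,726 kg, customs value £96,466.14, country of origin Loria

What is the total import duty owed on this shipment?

£27,010.52

Line 1 (M-462, Loria, 1,726 kg, £96,466.14):
Base rate for M-462 is 34.5%.
Origin Loria qualifies under the Veleth–Loria agreement and M-462 is covered: preferential rate 28% applies instead.
Duty = £96,466.14 × 28% = £27,010.52.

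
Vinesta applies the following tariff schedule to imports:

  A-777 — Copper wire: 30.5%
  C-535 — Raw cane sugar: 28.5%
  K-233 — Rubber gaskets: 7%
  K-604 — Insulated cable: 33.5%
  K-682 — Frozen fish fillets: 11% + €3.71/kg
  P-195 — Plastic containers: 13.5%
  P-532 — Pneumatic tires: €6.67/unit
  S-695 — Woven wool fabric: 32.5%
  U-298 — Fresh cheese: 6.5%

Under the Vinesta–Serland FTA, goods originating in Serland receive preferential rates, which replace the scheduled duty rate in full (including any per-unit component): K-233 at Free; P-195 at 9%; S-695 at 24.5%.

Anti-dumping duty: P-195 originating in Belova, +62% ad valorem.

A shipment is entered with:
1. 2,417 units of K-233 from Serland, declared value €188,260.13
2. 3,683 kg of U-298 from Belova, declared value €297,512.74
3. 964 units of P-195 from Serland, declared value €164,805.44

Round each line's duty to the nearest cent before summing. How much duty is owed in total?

Line 1 (K-233, Serland, 2,417 units, €188,260.13):
Base rate for K-233 is 7%.
Origin Serland qualifies under the Vinesta–Serland agreement and K-233 is covered: preferential rate Free applies instead.
Duty = €188,260.13 × 0% = €0.00.
Line 2 (U-298, Belova, 3,683 kg, €297,512.74):
Base rate for U-298 is 6.5%.
Duty = €297,512.74 × 6.5% = €19,338.33.
Line 3 (P-195, Serland, 964 units, €164,805.44):
Base rate for P-195 is 13.5%.
Origin Serland qualifies under the Vinesta–Serland agreement and P-195 is covered: preferential rate 9% applies instead.
The additional-duty order on P-195 targets Belova, not Serland; it does not apply.
Duty = €164,805.44 × 9% = €14,832.49.
Total = €0.00 + €19,338.33 + €14,832.49 = €34,170.82.

€34,170.82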